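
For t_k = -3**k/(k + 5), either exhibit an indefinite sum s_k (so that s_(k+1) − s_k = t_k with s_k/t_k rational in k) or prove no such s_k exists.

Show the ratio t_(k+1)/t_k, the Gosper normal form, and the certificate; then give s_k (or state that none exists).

Ratio r(k) = 3*(k + 5)/(k + 6).
So A=3*k + 15 and B=k + 6, with C=1.
Need (3*k + 15)·f(k+1) − (k + 5)·f(k) = 1.
d = -1 from the (1,1,0) case.
d = -1 < 0 ⇒ no nonzero polynomial f; not summable.

none (Gosper's algorithm certifies no s_k)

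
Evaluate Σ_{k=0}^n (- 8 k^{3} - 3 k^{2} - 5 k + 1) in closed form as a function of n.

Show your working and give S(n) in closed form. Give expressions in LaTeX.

S(n) = - 2 n^{4} - 5 n^{3} - 6 n^{2} - 2 n + 1

The ratio is (8*k**3 + 27*k**2 + 35*k + 15)/(8*k**3 + 3*k**2 + 5*k - 1).
Take A(k)=1, B(k)=1, C(k)=k**3 + 3*k**2/8 + 5*k/8 - 1/8.
Need (1)·f(k+1) − (1)·f(k) = k**3 + 3*k**2/8 + 5*k/8 - 1/8.
d = 4 from the (0,0,3) case.
Solve for f: f(k) = k*(2*k**3 - 3*k**2 + 3*k - 3)/8 (degree 4 ≤ 4).
So s_k = (B(k−1)f/C)·t_k = (k*(2*k**3 - 3*k**2 + 3*k - 3)/(8*k**3 + 3*k**2 + 5*k - 1))·t_k = k*(-2*k**3 + 3*k**2 - 3*k + 3).
Check: Δs_k = -8*k**3 - 3*k**2 - 5*k + 1. ✓
Telescope: S(n) = s_(n+1) − s_(0) = -2*n**4 - 5*n**3 - 6*n**2 - 2*n + 1 − (0) = -2*n**4 - 5*n**3 - 6*n**2 - 2*n + 1.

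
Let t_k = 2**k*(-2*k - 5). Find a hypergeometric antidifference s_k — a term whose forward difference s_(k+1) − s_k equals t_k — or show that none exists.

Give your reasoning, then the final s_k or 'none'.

t_(k+1)/t_k = 2*(2*k + 7)/(2*k + 5).
Factor: A=2; B=1; C=k + 5/2.
f must satisfy (2)·f(k+1) − (1)·f(k) = k + 5/2.
Degrees (0,0,1) ⇒ d ≤ 1.
Match coefficients ⇒ f(k) = (2*k + 1)/2.
So s_k = (B(k−1)f/C)·t_k = ((2*k + 1)/(2*k + 5))·t_k = 2**k*(-2*k - 1).
s_(k+1) − s_k = 2**k*(-2*k - 5) = t_k.

s_k = 2**k*(-2*k - 1)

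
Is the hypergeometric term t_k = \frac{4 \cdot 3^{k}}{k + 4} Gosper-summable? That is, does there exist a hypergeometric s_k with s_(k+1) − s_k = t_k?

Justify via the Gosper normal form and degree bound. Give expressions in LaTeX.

No. Not Gosper-summable.

Step 1: r(k) = 3*(k + 4)/(k + 5).
Gosper form: A/B · C(k+1)/C(k) with A=3*k + 12, B=k + 5, C=1.
Set up (3*k + 12)·f(k+1) − (k + 4)·f(k) − (1) = 0.
Degrees (1,1,0) ⇒ d ≤ -1.
Bound -1 < 0, so the key equation has no polynomial solution.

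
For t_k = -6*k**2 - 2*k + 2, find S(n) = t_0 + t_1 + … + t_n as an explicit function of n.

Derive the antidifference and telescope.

t_(k+1)/t_k = (k + 3*(k + 1)**2)/(3*k**2 + k - 1).
Normal form (A,B,C) = (1, 1, k**2 + k/3 - 1/3).
Key eq: (1)·f(k+1) = (1)·f(k) + (k**2 + k/3 - 1/3).
From deg A=0, deg B=0, deg C=2: d=3.
Solving with deg f ≤ 3: f(k) = k*(k**2 - k - 1)/3.
So s_k = (B(k−1)f/C)·t_k = (k*(k**2 - k - 1)/(3*k**2 + k - 1))·t_k = 2*k*(-k**2 + k + 1).
Verify: -6*k**2 - 2*k + 2 matches t_k.
s_(n+1) = -2*n**3 - 4*n**2 + 2 and s_(0) = 0, so S(n) = -2*n**3 - 4*n**2 + 2.

S(n) = -2*n**3 - 4*n**2 + 2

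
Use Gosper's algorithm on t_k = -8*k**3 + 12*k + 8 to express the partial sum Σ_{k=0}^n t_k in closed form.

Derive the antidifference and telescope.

S(n) = -2*n**4 - 4*n**3 + 4*n**2 + 14*n + 8

Ratio r(k) = (3*k - 2*(k + 1)**3 + 5)/(-2*k**3 + 3*k + 2).
So A=1 and B=1, with C=k**3 - 3*k/2 - 1.
Key eq: (1)·f(k+1) = (1)·f(k) + (k**3 - 3*k/2 - 1).
From deg A=0, deg B=0, deg C=3: d=4.
Solve for f: f(k) = k*(k**3 - 2*k**2 - 2*k - 1)/4 (degree 4 ≤ 4).
Certificate R = B(k−1)f/C = k*(k**3 - 2*k**2 - 2*k - 1)/(2*(2*k**3 - 3*k - 2)) gives s_k = 2*k*(-k**3 + 2*k**2 + 2*k + 1).
Check: Δs_k = -8*k**3 + 12*k + 8. ✓
s_(n+1) = -2*n**4 - 4*n**3 + 4*n**2 + 14*n + 8 and s_(0) = 0, so S(n) = -2*n**4 - 4*n**3 + 4*n**2 + 14*n + 8.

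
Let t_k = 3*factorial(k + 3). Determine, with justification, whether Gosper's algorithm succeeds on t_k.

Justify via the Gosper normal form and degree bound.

r(k) = k + 4 after simplifying.
Gosper form: A/B · C(k+1)/C(k) with A=k + 4, B=1, C=1.
f must satisfy (k + 4)·f(k+1) − (1)·f(k) = 1.
Bound: deg f ≤ -1.
Negative degree bound (-1): no f exists, t_k not Gosper-summable.

No — negative degree bound, so no certificate f.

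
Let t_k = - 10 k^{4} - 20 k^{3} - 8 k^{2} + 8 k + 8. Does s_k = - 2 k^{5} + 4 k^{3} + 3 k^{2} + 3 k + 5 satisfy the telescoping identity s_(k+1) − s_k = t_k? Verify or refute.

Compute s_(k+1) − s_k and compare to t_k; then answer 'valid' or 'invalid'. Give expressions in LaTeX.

valid (s_(k+1) − s_k reduces to t_k)

s_(k+1) = 3*k - 2*(k + 1)**5 + 4*(k + 1)**3 + 3*(k + 1)**2 + 8
s_(k+1) − s_k = -10*k**4 - 20*k**3 - 8*k**2 + 8*k + 8
(s_(k+1) − s_k) − t_k = 0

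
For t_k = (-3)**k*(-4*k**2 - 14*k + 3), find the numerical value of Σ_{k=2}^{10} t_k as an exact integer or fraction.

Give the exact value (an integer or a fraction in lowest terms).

Σ = -24800625

Step 1: r(k) = 3*(-4*k**2 - 22*k - 15)/(4*k**2 + 14*k - 3).
Factor: A=-3; B=1; C=k**2 + 7*k/2 - 3/4.
Solve (-3)·f(k+1) − (1)·f(k) = k**2 + 7*k/2 - 3/4.
d = 2 from the (0,0,2) case.
A polynomial solution: f(k) = -(k - 1)*(k + 3)/4.
Certificate R = B(k−1)f/C = -(k - 1)*(k + 3)/(4*k**2 + 14*k - 3) gives s_k = (-3)**k*(k**2 + 2*k - 3).
Check: Δs_k = (-3)**k*(-4*k**2 - 14*k + 3). ✓
Σ_(k=2)^(10) t_k = s_(11) − s_(2) = -24800580 − (45) = -24800625.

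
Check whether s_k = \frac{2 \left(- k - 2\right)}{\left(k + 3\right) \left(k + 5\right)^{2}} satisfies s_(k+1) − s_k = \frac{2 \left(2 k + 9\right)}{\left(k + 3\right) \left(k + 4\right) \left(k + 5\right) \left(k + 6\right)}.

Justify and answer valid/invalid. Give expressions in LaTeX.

s_(k+1) = 2*(-k - 3)/((k + 4)*(k + 6)**2)
s_(k+1) − s_k = 2*(2*k**3 + 22*k**2 + 72*k + 63)/(k**6 + 29*k**5 + 347*k**4 + 2191*k**3 + 7692*k**2 + 14220*k + 10800)
(s_(k+1) − s_k) − t_k = 6*(-3*k**2 - 29*k - 69)/(k**6 + 29*k**5 + 347*k**4 + 2191*k**3 + 7692*k**2 + 14220*k + 10800)

Invalid: residual \frac{6 \left(- 3 k^{2} - 29 k - 69\right)}{k^{6} + 29 k^{5} + 347 k^{4} + 2191 k^{3} + 7692 k^{2} + 14220 k + 10800} ≠ 0.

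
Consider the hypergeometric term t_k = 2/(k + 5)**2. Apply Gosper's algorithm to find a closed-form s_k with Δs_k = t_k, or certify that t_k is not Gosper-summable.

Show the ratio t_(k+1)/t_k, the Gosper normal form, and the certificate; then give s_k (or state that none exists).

no hypergeometric antidifference exists

t_(k+1)/t_k = (k + 5)**2/(k + 6)**2.
Factor: A=k**2 + 10*k + 25; B=k**2 + 12*k + 36; C=1.
f must satisfy (k**2 + 10*k + 25)·f(k+1) − (k**2 + 10*k + 25)·f(k) = 1.
Bound: deg f ≤ 0.
f = c0 ⇒ A·f(k+1) − B(k−1)·f(k) − C = -1. The system {-1 = 0} is inconsistent; no antidifference.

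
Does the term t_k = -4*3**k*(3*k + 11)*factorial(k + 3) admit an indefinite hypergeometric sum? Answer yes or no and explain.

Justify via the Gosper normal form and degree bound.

Step 1: r(k) = 3*(k + 4)*(3*k + 14)/(3*k + 11).
Factor: A=3*k + 12; B=1; C=k + 11/3.
Solve (3*k + 12)·f(k+1) − (1)·f(k) = k + 11/3.
deg f ≤ 0 (via 1,0,1).
Solving with deg f ≤ 0: f(k) = 1/3.
Certificate R = B(k−1)f/C = 1/(3*k + 11) gives s_k = -4*3**k*factorial(k + 3).
Check: Δs_k = -4*3**k*(3*k + 11)*factorial(k + 3). ✓

Yes. s_k = -4*3**k*factorial(k + 3).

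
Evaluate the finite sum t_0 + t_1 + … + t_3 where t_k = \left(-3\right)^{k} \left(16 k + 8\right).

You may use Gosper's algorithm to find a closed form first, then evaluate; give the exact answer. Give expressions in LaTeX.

Σ = -1216

r(k) = 3*(-2*k - 3)/(2*k + 1) after simplifying.
Factor: A=-3; B=1; C=k + 1/2.
f must satisfy (-3)·f(k+1) − (1)·f(k) = k + 1/2.
Degrees (0,0,1) ⇒ d ≤ 1.
Match coefficients ⇒ f(k) = -(4*k - 1)/16.
Then R = B(k−1)f/C = -(4*k - 1)/(8*(2*k + 1)), so s_k = R(k)·t_k = (-3)**k*(1 - 4*k).
s_(k+1) − s_k = (-3)**k*(16*k + 8) = t_k.
Evaluate s at k=4 and k=0: -1215 and 1; difference -1216.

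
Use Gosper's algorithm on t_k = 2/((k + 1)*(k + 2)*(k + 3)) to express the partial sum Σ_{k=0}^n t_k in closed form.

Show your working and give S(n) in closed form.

S(n) = (n**2 + 5*n + 4)/(2*(n**2 + 5*n + 6))

Ratio r(k) = (k + 1)/(k + 4).
Factor: A=k + 1; B=k + 4; C=1.
Set up (k + 1)·f(k+1) − (k + 3)·f(k) − (1) = 0.
deg f ≤ 2 (via 1,1,0).
Match coefficients ⇒ f(k) = k*(k + 3)/4.
So s_k = (B(k−1)f/C)·t_k = (k*(k + 3)**2/4)·t_k = k*(k + 3)/(2*(k + 1)*(k + 2)).
Verify: 2/(k**3 + 6*k**2 + 11*k + 6) matches t_k.
s_(n+1) = (n**2 + 5*n + 4)/(2*(n**2 + 5*n + 6)) and s_(0) = 0, so S(n) = (n**2 + 5*n + 4)/(2*(n**2 + 5*n + 6)).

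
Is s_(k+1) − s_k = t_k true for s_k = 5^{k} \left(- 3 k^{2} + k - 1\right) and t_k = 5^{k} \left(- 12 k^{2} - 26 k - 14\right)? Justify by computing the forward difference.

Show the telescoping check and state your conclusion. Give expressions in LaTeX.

s_(k+1) = 5**(k + 1)*(k - 3*(k + 1)**2)
s_(k+1) − s_k = 5**k*(-12*k**2 - 26*k - 14)
(s_(k+1) − s_k) − t_k = 0

Valid — Δs_k = t_k.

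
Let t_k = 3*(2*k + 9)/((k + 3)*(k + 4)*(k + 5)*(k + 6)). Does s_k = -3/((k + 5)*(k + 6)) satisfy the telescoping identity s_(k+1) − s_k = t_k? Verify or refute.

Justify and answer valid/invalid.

Invalid: residual 9*(-3*k - 13)/(k**5 + 25*k**4 + 245*k**3 + 1175*k**2 + 2754*k + 2520) ≠ 0.

s_(k+1) = -3/((k + 6)*(k + 7))
s_(k+1) − s_k = 6/(k**3 + 18*k**2 + 107*k + 210)
(s_(k+1) − s_k) − t_k = 9*(-3*k - 13)/(k**5 + 25*k**4 + 245*k**3 + 1175*k**2 + 2754*k + 2520)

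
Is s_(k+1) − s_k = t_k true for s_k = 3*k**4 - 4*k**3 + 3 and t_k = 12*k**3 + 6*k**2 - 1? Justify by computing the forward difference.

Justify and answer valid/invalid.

Valid: the claim telescopes to t_k.

s_(k+1) = 3*(k + 1)**4 - 4*(k + 1)**3 + 3
s_(k+1) − s_k = 12*k**3 + 6*k**2 - 1
(s_(k+1) − s_k) − t_k = 0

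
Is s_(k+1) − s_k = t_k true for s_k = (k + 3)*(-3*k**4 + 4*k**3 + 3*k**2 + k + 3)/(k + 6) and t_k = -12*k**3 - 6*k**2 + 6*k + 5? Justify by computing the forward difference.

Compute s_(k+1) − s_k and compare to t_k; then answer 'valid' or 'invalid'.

s_(k+1) = (-3*k**5 - 20*k**4 - 35*k**3 - 5*k**2 + 36*k + 32)/(k + 7)
s_(k+1) − s_k = (-12*k**5 - 135*k**4 - 330*k**3 - 70*k**2 + 197*k + 129)/(k**2 + 13*k + 42)
(s_(k+1) − s_k) − t_k = 3*(9*k**4 + 82*k**3 + 33*k**2 - 40*k - 27)/(k**2 + 13*k + 42)

Invalid: residual 3*(9*k**4 + 82*k**3 + 33*k**2 - 40*k - 27)/(k**2 + 13*k + 42) ≠ 0.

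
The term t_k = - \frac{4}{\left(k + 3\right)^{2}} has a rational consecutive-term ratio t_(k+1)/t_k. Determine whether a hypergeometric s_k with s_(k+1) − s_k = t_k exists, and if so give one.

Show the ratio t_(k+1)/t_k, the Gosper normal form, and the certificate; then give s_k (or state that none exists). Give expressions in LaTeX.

Step 1: r(k) = (k + 3)**2/(k + 4)**2.
A = k**2 + 6*k + 9, B = k**2 + 8*k + 16, C = 1.
Key eq: (k**2 + 6*k + 9)·f(k+1) = (k**2 + 6*k + 9)·f(k) + (1).
Degrees (2,2,0) ⇒ d ≤ 0.
Generic f = c0 gives residual -1; -1 = 0 cannot hold, so t_k is not Gosper-summable.

none (Gosper's algorithm certifies no s_k)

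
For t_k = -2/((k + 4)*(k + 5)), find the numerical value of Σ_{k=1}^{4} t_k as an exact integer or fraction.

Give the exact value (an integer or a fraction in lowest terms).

r(k) = (k + 4)/(k + 6) after simplifying.
Gosper form: A/B · C(k+1)/C(k) with A=k + 4, B=k + 6, C=1.
Need (k + 4)·f(k+1) − (k + 5)·f(k) = 1.
Bound: deg f ≤ 1.
Match coefficients ⇒ f(k) = k/4.
So s_k = (B(k−1)f/C)·t_k = (k*(k + 5)/4)·t_k = -k/(2*k + 8).
Verify: -2/(k**2 + 9*k + 20) matches t_k.
Evaluate s at k=5 and k=1: -5/18 and -1/10; difference -8/45.

Σ = -8/45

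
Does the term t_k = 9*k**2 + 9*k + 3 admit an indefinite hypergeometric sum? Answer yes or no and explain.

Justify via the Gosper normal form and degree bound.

The ratio is (3*k**2 + 9*k + 7)/(3*k**2 + 3*k + 1).
Gosper form: A/B · C(k+1)/C(k) with A=1, B=1, C=k**2 + k + 1/3.
Need (1)·f(k+1) − (1)·f(k) = k**2 + k + 1/3.
From deg A=0, deg B=0, deg C=2: d=3.
A polynomial solution: f(k) = k**3/3.
R(k) = B(k−1)·f(k)/C(k) = k**3/(3*k**2 + 3*k + 1); s_k = R·t_k = 3*k**3.
s_(k+1) − s_k = -3*k**3 + 3*(k + 1)**3 = t_k.

Yes. s_k = 3*k**3.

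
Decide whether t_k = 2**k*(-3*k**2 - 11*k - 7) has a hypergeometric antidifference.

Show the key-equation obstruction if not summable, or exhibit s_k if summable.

Step 1: r(k) = 2*(3*k**2 + 17*k + 21)/(3*k**2 + 11*k + 7).
Factor: A=2; B=1; C=k**2 + 11*k/3 + 7/3.
Solve (2)·f(k+1) − (1)·f(k) = k**2 + 11*k/3 + 7/3.
deg f ≤ 2 (via 0,0,2).
A polynomial solution: f(k) = (3*k**2 - k + 3)/3.
Certificate R = B(k−1)f/C = (3*k**2 - k + 3)/(3*k**2 + 11*k + 7) gives s_k = 2**k*(-3*k**2 + k - 3).
Verify: 2**k*(-3*k**2 - 11*k - 7) matches t_k.

Yes. s_k = 2**k*(-3*k**2 + k - 3).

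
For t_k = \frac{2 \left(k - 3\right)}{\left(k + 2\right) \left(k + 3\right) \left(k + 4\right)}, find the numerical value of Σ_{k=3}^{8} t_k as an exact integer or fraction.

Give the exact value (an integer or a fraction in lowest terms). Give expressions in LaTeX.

Σ = 5/132

Ratio r(k) = (k - 2)*(k + 2)/((k - 3)*(k + 5)).
A = k + 2, B = k + 5, C = k - 3.
Set up (k + 2)·f(k+1) − (k + 4)·f(k) − (k - 3) = 0.
d = 2 from the (1,1,1) case.
Match coefficients ⇒ f(k) = -k*(k + 17)/12.
So s_k = (B(k−1)f/C)·t_k = (-k*(k + 4)*(k + 17)/(12*(k - 3)))·t_k = k*(-k - 17)/(6*(k + 2)*(k + 3)).
Verify: 2*(k - 3)/(k**3 + 9*k**2 + 26*k + 24) matches t_k.
Σ_(k=3)^(8) t_k = s_(9) − s_(3) = -13/44 − (-1/3) = 5/132.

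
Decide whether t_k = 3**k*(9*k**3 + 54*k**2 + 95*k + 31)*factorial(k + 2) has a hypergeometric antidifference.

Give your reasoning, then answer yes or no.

Yes. s_k = 3**k*(k + 2)*(3*k - 2)*factorial(k + 2).

Ratio r(k) = 3*(9*k**4 + 108*k**3 + 473*k**2 + 879*k + 567)/(9*k**3 + 54*k**2 + 95*k + 31).
Take A(k)=3*k + 9, B(k)=1, C(k)=k**3 + 6*k**2 + 95*k/9 + 31/9.
Set up (3*k + 9)·f(k+1) − (1)·f(k) − (k**3 + 6*k**2 + 95*k/9 + 31/9) = 0.
Bound: deg f ≤ 2.
Solve for f: f(k) = (k + 2)*(3*k - 2)/9 (degree 2 ≤ 2).
Get s_k = R·t_k = 3**k*(k + 2)*(3*k - 2)*factorial(k + 2) with R(k) = B(k−1)f(k)/C(k) = (k + 2)*(3*k - 2)/(9*k**3 + 54*k**2 + 95*k + 31).
Verify: 3**k*(9*k**3 + 54*k**2 + 95*k + 31)*factorial(k + 2) matches t_k.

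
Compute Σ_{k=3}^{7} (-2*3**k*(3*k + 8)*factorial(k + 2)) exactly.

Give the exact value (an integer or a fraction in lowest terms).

Σ = -47617107120

t_(k+1)/t_k = 3*(k + 3)*(3*k + 11)/(3*k + 8).
Factor: A=3*k + 9; B=1; C=k + 8/3.
Key eq: (3*k + 9)·f(k+1) = (1)·f(k) + (k + 8/3).
Degrees (1,0,1) ⇒ d ≤ 0.
Solve for f: f(k) = 1/3 (degree 0 ≤ 0).
Certificate R = B(k−1)f/C = 1/(3*k + 8) gives s_k = -2*3**k*factorial(k + 2).
Δs = -2*3**k*(3*k + 8)*factorial(k + 2), as required.
Σ_(k=3)^(7) t_k = s_(8) − s_(3) = -47617113600 − (-6480) = -47617107120.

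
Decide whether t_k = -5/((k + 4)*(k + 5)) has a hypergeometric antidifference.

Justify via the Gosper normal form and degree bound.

Compute t_(k+1)/t_k: get (k + 4)/(k + 6).
A = k + 4, B = k + 6, C = 1.
f must satisfy (k + 4)·f(k+1) − (k + 5)·f(k) = 1.
d = 1 from the (1,1,0) case.
Solving with deg f ≤ 1: f(k) = k/4.
So s_k = (B(k−1)f/C)·t_k = (k*(k + 5)/4)·t_k = -5*k/(4*k + 16).
Δs = -5/(k**2 + 9*k + 20), as required.

Yes. s_k = -5*k/(4*k + 16).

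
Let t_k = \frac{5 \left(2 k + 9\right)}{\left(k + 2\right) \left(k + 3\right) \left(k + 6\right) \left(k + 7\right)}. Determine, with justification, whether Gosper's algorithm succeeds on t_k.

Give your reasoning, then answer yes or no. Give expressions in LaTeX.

r(k) = (k + 2)*(k + 6)*(2*k + 11)/((k + 4)*(k + 8)*(2*k + 9)) after simplifying.
A = k + 2, B = k + 8, C = k**3 + 27*k**2/2 + 121*k/2 + 90.
f must satisfy (k + 2)·f(k+1) − (k + 7)·f(k) = k**3 + 27*k**2/2 + 121*k/2 + 90.
From deg A=1, deg B=1, deg C=3: d=5.
Solving with deg f ≤ 5: f(k) = k*(k + 3)*(k + 4)*(k + 5)*(k + 8)/24.
R(k) = B(k−1)·f(k)/C(k) = k*(k + 3)*(k + 7)*(k + 8)/(12*(2*k + 9)); s_k = R·t_k = 5*k*(k + 8)/(12*(k**2 + 8*k + 12)).
Verify: 5*(2*k + 9)/(k**4 + 18*k**3 + 113*k**2 + 288*k + 252) matches t_k.

Yes. s_k = \frac{5 k \left(k + 8\right)}{12 \left(k^{2} + 8 k + 12\right)}.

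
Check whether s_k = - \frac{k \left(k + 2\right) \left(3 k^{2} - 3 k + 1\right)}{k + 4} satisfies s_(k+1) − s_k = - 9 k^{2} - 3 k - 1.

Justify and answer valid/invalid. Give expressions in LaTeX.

s_(k+1) = (k + 1)*(k + 3)*(3*k - 3*(k + 1)**2 + 2)/(k + 5)
s_(k+1) − s_k = (-9*k**4 - 72*k**3 - 124*k**2 - 45*k - 12)/(k**2 + 9*k + 20)
(s_(k+1) − s_k) − t_k = 4*(3*k**3 + 21*k**2 + 6*k + 2)/(k**2 + 9*k + 20)

Invalid: residual \frac{4 \left(3 k^{3} + 21 k^{2} + 6 k + 2\right)}{k^{2} + 9 k + 20} ≠ 0.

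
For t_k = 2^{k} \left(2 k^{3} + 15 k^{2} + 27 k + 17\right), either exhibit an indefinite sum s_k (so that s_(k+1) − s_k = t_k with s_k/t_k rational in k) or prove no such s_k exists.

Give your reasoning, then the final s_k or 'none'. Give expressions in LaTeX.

Step 1: r(k) = 2*(2*k**3 + 21*k**2 + 63*k + 61)/(2*k**3 + 15*k**2 + 27*k + 17).
Gosper form: A/B · C(k+1)/C(k) with A=2, B=1, C=k**3 + 15*k**2/2 + 27*k/2 + 17/2.
Need (2)·f(k+1) − (1)·f(k) = k**3 + 15*k**2/2 + 27*k/2 + 17/2.
From deg A=0, deg B=0, deg C=3: d=3.
Solve for f: f(k) = (2*k + 1)*(k**2 + k + 1)/2 (degree 3 ≤ 3).
R(k) = B(k−1)·f(k)/C(k) = (2*k + 1)*(k**2 + k + 1)/(2*k**3 + 15*k**2 + 27*k + 17); s_k = R·t_k = 2**k*(2*k**3 + 3*k**2 + 3*k + 1).
Verify: 2**k*(2*k**3 + 15*k**2 + 27*k + 17) matches t_k.

s_k = 2^{k} \left(2 k^{3} + 3 k^{2} + 3 k + 1\right)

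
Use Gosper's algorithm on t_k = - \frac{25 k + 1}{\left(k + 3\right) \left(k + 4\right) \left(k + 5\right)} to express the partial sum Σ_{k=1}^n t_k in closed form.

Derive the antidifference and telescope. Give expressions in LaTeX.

Ratio r(k) = (k + 3)*(25*k + 26)/((k + 6)*(25*k + 1)).
A = k + 3, B = k + 6, C = k + 1/25.
Need (k + 3)·f(k+1) − (k + 5)·f(k) = k + 1/25.
Bound: deg f ≤ 2.
A polynomial solution: f(k) = k*(19*k - 17)/150.
Then R = B(k−1)f/C = k*(k + 5)*(19*k - 17)/(6*(25*k + 1)), so s_k = R(k)·t_k = k*(17 - 19*k)/(6*(k + 3)*(k + 4)).
Check: Δs_k = (-25*k - 1)/(k**3 + 12*k**2 + 47*k + 60). ✓
s_(n+1) = (-19*n**2 - 21*n - 2)/(6*(n**2 + 9*n + 20)) and s_(1) = -1/60, so S(n) = n*(-63*n - 67)/(20*(n**2 + 9*n + 20)).

S(n) = \frac{n \left(- 63 n - 67\right)}{20 \left(n^{2} + 9 n + 20\right)}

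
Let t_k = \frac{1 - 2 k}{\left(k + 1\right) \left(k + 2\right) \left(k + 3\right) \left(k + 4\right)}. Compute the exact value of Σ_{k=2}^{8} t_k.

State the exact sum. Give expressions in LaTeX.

The ratio is (k + 1)*(2*k + 1)/((k + 5)*(2*k - 1)).
A = k + 1, B = k + 5, C = k - 1/2.
Key eq: (k + 1)·f(k+1) = (k + 4)·f(k) + (k - 1/2).
From deg A=1, deg B=1, deg C=1: d=3.
Solve for f: f(k) = -k/2 (degree 1 ≤ 3).
R(k) = B(k−1)·f(k)/C(k) = -k*(k + 4)/(2*k - 1); s_k = R·t_k = k/((k + 1)*(k + 2)*(k + 3)).
s_(k+1) − s_k = (-k*(k + 4) + (k + 1)**2)/((k + 1)*(k + 2)*(k + 3)*(k + 4)) = t_k.
Evaluate s at k=9 and k=2: 3/440 and 1/30; difference -7/264.

Σ = -7/264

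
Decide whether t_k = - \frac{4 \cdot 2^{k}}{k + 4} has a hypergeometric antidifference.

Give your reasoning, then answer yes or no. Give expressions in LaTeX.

No. Not Gosper-summable.

Ratio r(k) = 2*(k + 4)/(k + 5).
So A=2*k + 8 and B=k + 5, with C=1.
Set up (2*k + 8)·f(k+1) − (k + 4)·f(k) − (1) = 0.
Degrees (1,1,0) ⇒ d ≤ -1.
deg f ≤ -1 is impossible — no certificate.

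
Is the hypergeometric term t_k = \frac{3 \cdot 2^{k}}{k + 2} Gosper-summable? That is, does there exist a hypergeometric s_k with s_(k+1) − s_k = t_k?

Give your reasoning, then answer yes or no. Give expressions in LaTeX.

Compute t_(k+1)/t_k: get 2*(k + 2)/(k + 3).
Normal form (A,B,C) = (2*k + 4, k + 3, 1).
Set up (2*k + 4)·f(k+1) − (k + 2)·f(k) − (1) = 0.
deg f ≤ -1 (via 1,1,0).
Negative degree bound (-1): no f exists, t_k not Gosper-summable.

No — key equation has no polynomial f.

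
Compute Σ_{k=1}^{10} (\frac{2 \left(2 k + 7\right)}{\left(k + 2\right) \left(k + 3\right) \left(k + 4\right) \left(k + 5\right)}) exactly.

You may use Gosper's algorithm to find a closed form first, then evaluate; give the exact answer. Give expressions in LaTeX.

r(k) = (k + 2)*(2*k + 9)/((k + 6)*(2*k + 7)) after simplifying.
Gosper form: A/B · C(k+1)/C(k) with A=k + 2, B=k + 6, C=k + 7/2.
Solve (k + 2)·f(k+1) − (k + 5)·f(k) = k + 7/2.
d = 3 from the (1,1,1) case.
Solve for f: f(k) = k*(k + 3)*(k + 6)/16 (degree 3 ≤ 3).
Certificate R = B(k−1)f/C = k*(k + 3)*(k + 5)*(k + 6)/(8*(2*k + 7)) gives s_k = k*(k + 6)/(4*(k**2 + 6*k + 8)).
Δs = 2*(2*k + 7)/(k**4 + 14*k**3 + 71*k**2 + 154*k + 120), as required.
Evaluate s at k=11 and k=1: 187/780 and 7/60; difference 8/65.

Σ = 8/65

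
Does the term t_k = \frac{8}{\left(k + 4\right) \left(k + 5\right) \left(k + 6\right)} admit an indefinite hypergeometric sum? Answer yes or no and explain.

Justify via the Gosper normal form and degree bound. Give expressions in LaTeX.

Step 1: r(k) = (k + 4)/(k + 7).
Normal form (A,B,C) = (k + 4, k + 7, 1).
Solve (k + 4)·f(k+1) − (k + 6)·f(k) = 1.
deg f ≤ 2 (via 1,1,0).
Solve for f: f(k) = k*(k + 9)/40 (degree 2 ≤ 2).
R(k) = B(k−1)·f(k)/C(k) = k*(k + 6)*(k + 9)/40; s_k = R·t_k = k*(k + 9)/(5*(k + 4)*(k + 5)).
Δs = 8/(k**3 + 15*k**2 + 74*k + 120), as required.

Yes. s_k = \frac{k \left(k + 9\right)}{5 \left(k + 4\right) \left(k + 5\right)}.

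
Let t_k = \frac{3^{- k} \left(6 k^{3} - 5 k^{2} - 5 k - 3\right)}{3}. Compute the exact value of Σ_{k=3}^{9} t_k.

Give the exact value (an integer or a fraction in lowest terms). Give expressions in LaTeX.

Σ = 82025/19683

t_(k+1)/t_k = (6*k**3 + 13*k**2 + 3*k - 7)/(3*(6*k**3 - 5*k**2 - 5*k - 3)).
Normal form (A,B,C) = (1/3, 1, k**3 - 5*k**2/6 - 5*k/6 - 1/2).
Set up (1/3)·f(k+1) − (1)·f(k) − (k**3 - 5*k**2/6 - 5*k/6 - 1/2) = 0.
Degrees (0,0,3) ⇒ d ≤ 3.
Solving with deg f ≤ 3: f(k) = -(3*k**3 + 2*k**2 + 4*k + 3)/2.
Get s_k = R·t_k = (-3*k**3 - 2*k**2 - 4*k - 3)/3**k with R(k) = B(k−1)f(k)/C(k) = -3*(3*k**3 + 2*k**2 + 4*k + 3)/(6*k**3 - 5*k**2 - 5*k - 3).
s_(k+1) − s_k = (6*k**3 - 5*k**2 - 5*k - 3)/(3*3**k) = t_k.
Sum = s_(10) − s_(3); s_(10) = -1081/19683, s_(3) = -38/9 ⇒ 82025/19683.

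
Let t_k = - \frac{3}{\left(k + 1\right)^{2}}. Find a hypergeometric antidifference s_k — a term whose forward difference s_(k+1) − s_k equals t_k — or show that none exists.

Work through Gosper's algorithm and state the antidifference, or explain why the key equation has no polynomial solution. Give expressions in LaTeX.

Step 1: r(k) = (k + 1)**2/(k + 2)**2.
Normal form (A,B,C) = (k**2 + 2*k + 1, k**2 + 4*k + 4, 1).
Solve (k**2 + 2*k + 1)·f(k+1) − (k**2 + 2*k + 1)·f(k) = 1.
Bound: deg f ≤ 0.
Generic f = c0 gives residual -1; -1 = 0 cannot hold, so t_k is not Gosper-summable.

none (Gosper's algorithm certifies no s_k)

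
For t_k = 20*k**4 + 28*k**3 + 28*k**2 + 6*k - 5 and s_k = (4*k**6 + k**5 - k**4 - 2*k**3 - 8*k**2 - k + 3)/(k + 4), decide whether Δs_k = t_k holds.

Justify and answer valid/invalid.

s_(k+1) = (4*k**6 + 25*k**5 + 64*k**4 + 84*k**3 + 50*k**2 + 2*k - 4)/(k + 5)
s_(k+1) − s_k = (20*k**6 + 160*k**5 + 347*k**4 + 404*k**3 + 243*k**2 + 6*k - 31)/(k**2 + 9*k + 20)
(s_(k+1) − s_k) − t_k = 3*(-16*k**5 - 111*k**4 - 138*k**3 - 122*k**2 - 23*k + 23)/(k**2 + 9*k + 20)

Invalid: residual 3*(-16*k**5 - 111*k**4 - 138*k**3 - 122*k**2 - 23*k + 23)/(k**2 + 9*k + 20) ≠ 0.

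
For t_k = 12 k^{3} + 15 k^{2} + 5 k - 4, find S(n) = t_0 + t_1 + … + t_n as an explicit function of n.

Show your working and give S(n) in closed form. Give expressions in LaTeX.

S(n) = 3 n^{4} + 11 n^{3} + 13 n^{2} + n - 4

Compute t_(k+1)/t_k: get (12*k**3 + 51*k**2 + 71*k + 28)/(12*k**3 + 15*k**2 + 5*k - 4).
Factor: A=1; B=1; C=k**3 + 5*k**2/4 + 5*k/12 - 1/3.
Set up (1)·f(k+1) − (1)·f(k) − (k**3 + 5*k**2/4 + 5*k/12 - 1/3) = 0.
d = 4 from the (0,0,3) case.
Solving with deg f ≤ 4: f(k) = k*(3*k**3 - k**2 - 2*k - 4)/12.
R(k) = B(k−1)·f(k)/C(k) = k*(3*k**3 - k**2 - 2*k - 4)/(12*k**3 + 15*k**2 + 5*k - 4); s_k = R·t_k = k*(3*k**3 - k**2 - 2*k - 4).
Δs = 12*k**3 + 15*k**2 + 5*k - 4, as required.
s_(n+1) = 3*n**4 + 11*n**3 + 13*n**2 + n - 4 and s_(0) = 0, so S(n) = 3*n**4 + 11*n**3 + 13*n**2 + n - 4.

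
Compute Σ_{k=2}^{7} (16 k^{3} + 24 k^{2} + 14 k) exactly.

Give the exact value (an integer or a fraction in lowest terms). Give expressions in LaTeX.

Ratio r(k) = (8*k**3 + 36*k**2 + 55*k + 27)/(k*(8*k**2 + 12*k + 7)).
So A=1 and B=1, with C=k**3 + 3*k**2/2 + 7*k/8.
Need (1)·f(k+1) − (1)·f(k) = k**3 + 3*k**2/2 + 7*k/8.
Bound: deg f ≤ 4.
Coefficient equations give f(k) = k*(k - 1)*(4*k**2 + 4*k + 3)/16.
R(k) = B(k−1)·f(k)/C(k) = (k - 1)*(4*k**2 + 4*k + 3)/(2*(8*k**2 + 12*k + 7)); s_k = R·t_k = k*(4*k**3 - k - 3).
Verify: 2*k*(8*k**2 + 12*k + 7) matches t_k.
Evaluate s at k=8 and k=2: 16296 and 54; difference 16242.

Σ = 16242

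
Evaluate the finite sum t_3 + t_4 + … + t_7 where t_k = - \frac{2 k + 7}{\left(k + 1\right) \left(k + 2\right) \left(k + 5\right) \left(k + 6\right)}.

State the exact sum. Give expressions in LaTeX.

t_(k+1)/t_k = (k + 1)*(k + 5)*(2*k + 9)/((k + 3)*(k + 7)*(2*k + 7)).
Take A(k)=k + 1, B(k)=k + 7, C(k)=k**3 + 21*k**2/2 + 73*k/2 + 42.
f must satisfy (k + 1)·f(k+1) − (k + 6)·f(k) = k**3 + 21*k**2/2 + 73*k/2 + 42.
deg f ≤ 5 (via 1,1,3).
Solve for f: f(k) = k*(k + 2)*(k + 3)*(k + 4)*(k + 6)/10 (degree 5 ≤ 5).
Get s_k = R·t_k = k*(-k - 6)/(5*(k**2 + 6*k + 5)) with R(k) = B(k−1)f(k)/C(k) = k*(k + 2)*(k + 6)**2/(5*(2*k + 7)).
s_(k+1) − s_k = (-2*k - 7)/(k**4 + 14*k**3 + 65*k**2 + 112*k + 60) = t_k.
Evaluate s at k=8 and k=3: -112/585 and -27/160; difference -85/3744.

Σ = -85/3744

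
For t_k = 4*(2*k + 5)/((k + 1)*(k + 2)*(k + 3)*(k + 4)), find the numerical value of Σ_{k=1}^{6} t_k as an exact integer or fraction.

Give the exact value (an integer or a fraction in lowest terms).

Ratio r(k) = (k + 1)*(2*k + 7)/((k + 5)*(2*k + 5)).
Gosper form: A/B · C(k+1)/C(k) with A=k + 1, B=k + 5, C=k + 5/2.
Set up (k + 1)·f(k+1) − (k + 4)·f(k) − (k + 5/2) = 0.
From deg A=1, deg B=1, deg C=1: d=3.
Solve for f: f(k) = k*(k + 2)*(k + 4)/6 (degree 3 ≤ 3).
R(k) = B(k−1)·f(k)/C(k) = k*(k + 2)*(k + 4)**2/(3*(2*k + 5)); s_k = R·t_k = 4*k*(k + 4)/(3*(k**2 + 4*k + 3)).
Check: Δs_k = 4*(2*k + 5)/(k**4 + 10*k**3 + 35*k**2 + 50*k + 24). ✓
Sum = s_(7) − s_(1); s_(7) = 77/60, s_(1) = 5/6 ⇒ 9/20.

Σ = 9/20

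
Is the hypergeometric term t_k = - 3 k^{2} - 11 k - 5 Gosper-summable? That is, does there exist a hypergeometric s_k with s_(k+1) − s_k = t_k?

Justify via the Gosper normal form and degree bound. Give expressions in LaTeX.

Yes. s_k = k^{2} \left(- k - 4\right).

r(k) = (3*k**2 + 17*k + 19)/(3*k**2 + 11*k + 5) after simplifying.
Gosper form: A/B · C(k+1)/C(k) with A=1, B=1, C=k**2 + 11*k/3 + 5/3.
Need (1)·f(k+1) − (1)·f(k) = k**2 + 11*k/3 + 5/3.
From deg A=0, deg B=0, deg C=2: d=3.
Solve for f: f(k) = k**2*(k + 4)/3 (degree 3 ≤ 3).
Certificate R = B(k−1)f/C = k**2*(k + 4)/(3*k**2 + 11*k + 5) gives s_k = k**2*(-k - 4).
Check: Δs_k = -3*k**2 - 11*k - 5. ✓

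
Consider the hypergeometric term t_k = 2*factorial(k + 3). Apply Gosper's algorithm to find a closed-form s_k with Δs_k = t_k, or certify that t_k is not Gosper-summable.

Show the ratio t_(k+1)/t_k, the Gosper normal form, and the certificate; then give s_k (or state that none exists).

none — t_k is not Gosper-summable

t_(k+1)/t_k = k + 4.
Gosper form: A/B · C(k+1)/C(k) with A=k + 4, B=1, C=1.
Solve (k + 4)·f(k+1) − (1)·f(k) = 1.
Bound: deg f ≤ -1.
Negative degree bound (-1): no f exists, t_k not Gosper-summable.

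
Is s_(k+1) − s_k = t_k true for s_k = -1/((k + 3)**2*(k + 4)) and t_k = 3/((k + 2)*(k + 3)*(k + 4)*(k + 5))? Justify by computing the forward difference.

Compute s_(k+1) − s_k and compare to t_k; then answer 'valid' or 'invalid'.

Invalid: residual 2*(-2*k - 7)/(k**6 + 21*k**5 + 181*k**4 + 819*k**3 + 2050*k**2 + 2688*k + 1440) ≠ 0.

s_(k+1) = -1/((k + 4)**2*(k + 5))
s_(k+1) − s_k = (3*k + 11)/(k**5 + 19*k**4 + 143*k**3 + 533*k**2 + 984*k + 720)
(s_(k+1) − s_k) − t_k = 2*(-2*k - 7)/(k**6 + 21*k**5 + 181*k**4 + 819*k**3 + 2050*k**2 + 2688*k + 1440)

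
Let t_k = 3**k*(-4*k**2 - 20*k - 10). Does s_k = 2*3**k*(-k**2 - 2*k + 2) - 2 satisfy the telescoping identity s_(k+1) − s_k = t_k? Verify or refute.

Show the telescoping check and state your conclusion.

Valid: the claim telescopes to t_k.

s_(k+1) = 2*3**(k + 1)*(-2*k - (k + 1)**2) - 2
s_(k+1) − s_k = 3**k*(-4*k**2 - 20*k - 10)
(s_(k+1) − s_k) − t_k = 0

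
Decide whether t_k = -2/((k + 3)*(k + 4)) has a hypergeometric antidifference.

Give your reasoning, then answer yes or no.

Ratio r(k) = (k + 3)/(k + 5).
Take A(k)=k + 3, B(k)=k + 5, C(k)=1.
f must satisfy (k + 3)·f(k+1) − (k + 4)·f(k) = 1.
Bound: deg f ≤ 1.
Solve for f: f(k) = k/3 (degree 1 ≤ 1).
Then R = B(k−1)f/C = k*(k + 4)/3, so s_k = R(k)·t_k = -2*k/(3*k + 9).
Check: Δs_k = -2/(k**2 + 7*k + 12). ✓

Yes. s_k = -2*k/(3*k + 9).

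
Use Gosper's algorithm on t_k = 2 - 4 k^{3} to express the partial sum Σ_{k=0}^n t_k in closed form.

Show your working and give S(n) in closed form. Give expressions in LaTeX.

The ratio is (2*(k + 1)**3 - 1)/(2*k**3 - 1).
So A=1 and B=1, with C=k**3 - 1/2.
Key eq: (1)·f(k+1) = (1)·f(k) + (k**3 - 1/2).
Bound: deg f ≤ 4.
Coefficient equations give f(k) = k*(k - 2)*(k**2 + 1)/4.
Get s_k = R·t_k = k*(-k**3 + 2*k**2 - k + 2) with R(k) = B(k−1)f(k)/C(k) = k*(k - 2)*(k**2 + 1)/(2*(2*k**3 - 1)).
Δs = 2 - 4*k**3, as required.
Evaluate: s_(n+1) = -n**4 - 2*n**3 - n**2 + 2*n + 2; subtract s_(0) = 0 ⇒ S(n) = -n**4 - 2*n**3 - n**2 + 2*n + 2.

S(n) = - n^{4} - 2 n^{3} - n^{2} + 2 n + 2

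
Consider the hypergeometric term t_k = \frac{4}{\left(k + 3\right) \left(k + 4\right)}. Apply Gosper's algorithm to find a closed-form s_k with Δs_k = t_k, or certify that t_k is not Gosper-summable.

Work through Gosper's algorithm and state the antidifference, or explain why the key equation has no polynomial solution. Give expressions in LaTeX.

s_k = \frac{4 k}{3 \left(k + 3\right)}

t_(k+1)/t_k = (k + 3)/(k + 5).
So A=k + 3 and B=k + 5, with C=1.
Need (k + 3)·f(k+1) − (k + 4)·f(k) = 1.
deg f ≤ 1 (via 1,1,0).
Solving with deg f ≤ 1: f(k) = k/3.
Then R = B(k−1)f/C = k*(k + 4)/3, so s_k = R(k)·t_k = 4*k/(3*(k + 3)).
Verify: 4/(k**2 + 7*k + 12) matches t_k.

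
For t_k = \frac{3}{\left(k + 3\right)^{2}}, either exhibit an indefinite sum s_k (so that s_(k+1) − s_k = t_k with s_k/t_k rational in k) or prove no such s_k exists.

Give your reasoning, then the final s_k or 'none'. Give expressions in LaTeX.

Step 1: r(k) = (k + 3)**2/(k + 4)**2.
Factor: A=k**2 + 6*k + 9; B=k**2 + 8*k + 16; C=1.
Need (k**2 + 6*k + 9)·f(k+1) − (k**2 + 6*k + 9)·f(k) = 1.
From deg A=2, deg B=2, deg C=0: d=0.
Put f(k) = c0: A·f(k+1) − B(k−1)·f(k) − C = -1; need -1 = 0 — inconsistent ⇒ no f, not summable.

none — t_k is not Gosper-summable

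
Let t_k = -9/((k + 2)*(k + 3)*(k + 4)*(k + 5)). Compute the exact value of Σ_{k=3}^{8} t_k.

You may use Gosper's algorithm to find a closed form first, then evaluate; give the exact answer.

Ratio r(k) = (k + 2)/(k + 6).
Factor: A=k + 2; B=k + 6; C=1.
Need (k + 2)·f(k+1) − (k + 5)·f(k) = 1.
Degrees (1,1,0) ⇒ d ≤ 3.
Coefficient equations give f(k) = k*(k**2 + 9*k + 26)/72.
Then R = B(k−1)f/C = k*(k + 5)*(k**2 + 9*k + 26)/72, so s_k = R(k)·t_k = k*(-k**2 - 9*k - 26)/(8*(k + 2)*(k + 3)*(k + 4)).
Check: Δs_k = -9/(k**4 + 14*k**3 + 71*k**2 + 154*k + 120). ✓
Sum = s_(9) − s_(3); s_(9) = -141/1144, s_(3) = -31/280 ⇒ -251/20020.

Σ = -251/20020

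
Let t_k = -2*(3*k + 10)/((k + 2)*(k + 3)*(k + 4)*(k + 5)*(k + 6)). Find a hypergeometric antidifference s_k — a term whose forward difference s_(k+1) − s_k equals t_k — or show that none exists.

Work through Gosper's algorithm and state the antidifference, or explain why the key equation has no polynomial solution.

s_k = k*(-k**2 - 11*k - 38)/(20*(k**3 + 11*k**2 + 38*k + 40))

t_(k+1)/t_k = (k + 2)*(3*k + 13)/((k + 7)*(3*k + 10)).
A = k + 2, B = k + 7, C = k + 10/3.
Key eq: (k + 2)·f(k+1) = (k + 6)·f(k) + (k + 10/3).
Bound: deg f ≤ 4.
Match coefficients ⇒ f(k) = k*(k + 3)*(k**2 + 11*k + 38)/120.
R(k) = B(k−1)·f(k)/C(k) = k*(k + 3)*(k + 6)*(k**2 + 11*k + 38)/(40*(3*k + 10)); s_k = R·t_k = k*(-k**2 - 11*k - 38)/(20*(k**3 + 11*k**2 + 38*k + 40)).
Δs = 2*(-3*k - 10)/(k**5 + 20*k**4 + 155*k**3 + 580*k**2 + 1044*k + 720), as required.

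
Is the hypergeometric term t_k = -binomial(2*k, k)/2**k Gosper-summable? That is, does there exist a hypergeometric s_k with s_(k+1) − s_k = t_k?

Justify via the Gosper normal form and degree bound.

No — negative degree bound, so no certificate f.

t_(k+1)/t_k = (2*k + 1)/(k + 1).
Take A(k)=2*k + 1, B(k)=k + 1, C(k)=1.
Need (2*k + 1)·f(k+1) − (k)·f(k) = 1.
d = -1 from the (1,1,0) case.
d = -1 < 0 ⇒ no nonzero polynomial f; not summable.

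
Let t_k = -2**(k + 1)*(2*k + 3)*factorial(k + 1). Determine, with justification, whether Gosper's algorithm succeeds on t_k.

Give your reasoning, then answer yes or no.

Yes. s_k = -2**(k + 1)*factorial(k + 1).

Ratio r(k) = 2*(k + 2)*(2*k + 5)/(2*k + 3).
Factor: A=2*k + 4; B=1; C=k + 3/2.
f must satisfy (2*k + 4)·f(k+1) − (1)·f(k) = k + 3/2.
Degrees (1,0,1) ⇒ d ≤ 0.
Match coefficients ⇒ f(k) = 1/2.
Then R = B(k−1)f/C = 1/(2*k + 3), so s_k = R(k)·t_k = -2**(k + 1)*factorial(k + 1).
Δs = -2**(k + 1)*(2*k + 3)*factorial(k + 1), as required.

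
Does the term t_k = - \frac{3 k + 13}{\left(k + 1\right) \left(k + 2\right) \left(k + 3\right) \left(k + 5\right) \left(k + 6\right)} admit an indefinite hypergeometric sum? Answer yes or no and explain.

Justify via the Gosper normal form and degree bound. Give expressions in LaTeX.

Step 1: r(k) = (k + 1)*(k + 5)*(3*k + 16)/((k + 4)*(k + 7)*(3*k + 13)).
A = k + 1, B = k + 7, C = k**2 + 25*k/3 + 52/3.
Key eq: (k + 1)·f(k+1) = (k + 6)·f(k) + (k**2 + 25*k/3 + 52/3).
From deg A=1, deg B=1, deg C=2: d=5.
Solving with deg f ≤ 5: f(k) = k*(k + 3)*(k + 4)*(k**2 + 8*k + 17)/30.
Then R = B(k−1)f/C = k*(k + 3)*(k + 6)*(k**2 + 8*k + 17)/(10*(3*k + 13)), so s_k = R(k)·t_k = k*(-k**2 - 8*k - 17)/(10*(k**3 + 8*k**2 + 17*k + 10)).
Verify: (-3*k - 13)/(k**5 + 17*k**4 + 107*k**3 + 307*k**2 + 396*k + 180) matches t_k.

Yes. s_k = \frac{k \left(- k^{2} - 8 k - 17\right)}{10 \left(k^{3} + 8 k^{2} + 17 k + 10\right)}.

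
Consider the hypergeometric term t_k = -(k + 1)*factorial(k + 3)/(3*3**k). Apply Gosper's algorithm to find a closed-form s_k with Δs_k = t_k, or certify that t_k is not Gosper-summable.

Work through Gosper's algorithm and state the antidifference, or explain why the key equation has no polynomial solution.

Compute t_(k+1)/t_k: get (k + 2)*(k + 4)/(3*(k + 1)).
Factor: A=k/3 + 4/3; B=1; C=k + 1.
Key eq: (k/3 + 4/3)·f(k+1) = (1)·f(k) + (k + 1).
From deg A=1, deg B=0, deg C=1: d=0.
Coefficient equations give f(k) = 3.
R(k) = B(k−1)·f(k)/C(k) = 3/(k + 1); s_k = R·t_k = -factorial(k + 3)/3**k.
s_(k+1) − s_k = -(k + 1)*factorial(k + 3)/(3*3**k) = t_k.

s_k = -factorial(k + 3)/3**k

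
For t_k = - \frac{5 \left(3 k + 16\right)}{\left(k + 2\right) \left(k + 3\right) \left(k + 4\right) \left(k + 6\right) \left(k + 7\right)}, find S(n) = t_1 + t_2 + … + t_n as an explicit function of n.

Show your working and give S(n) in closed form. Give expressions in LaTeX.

Compute t_(k+1)/t_k: get (k + 2)*(k + 6)*(3*k + 19)/((k + 5)*(k + 8)*(3*k + 16)).
Factor: A=k + 2; B=k + 8; C=k**2 + 31*k/3 + 80/3.
Solve (k + 2)·f(k+1) − (k + 7)·f(k) = k**2 + 31*k/3 + 80/3.
deg f ≤ 5 (via 1,1,2).
A polynomial solution: f(k) = k*(k + 4)*(k + 5)*(k**2 + 11*k + 36)/108.
R(k) = B(k−1)·f(k)/C(k) = k*(k + 4)*(k + 7)*(k**2 + 11*k + 36)/(36*(3*k + 16)); s_k = R·t_k = 5*k*(-k**2 - 11*k - 36)/(36*(k**3 + 11*k**2 + 36*k + 36)).
Verify: 5*(-3*k - 16)/(k**5 + 22*k**4 + 185*k**3 + 740*k**2 + 1404*k + 1008) matches t_k.
s_(n+1) = 5*(-n**3 - 14*n**2 - 61*n - 48)/(36*(n**3 + 14*n**2 + 61*n + 84)) and s_(1) = -5/63, so S(n) = 5*n*(-n**2 - 14*n - 61)/(84*(n**3 + 14*n**2 + 61*n + 84)).

S(n) = \frac{5 n \left(- n^{2} - 14 n - 61\right)}{84 \left(n^{3} + 14 n^{2} + 61 n + 84\right)}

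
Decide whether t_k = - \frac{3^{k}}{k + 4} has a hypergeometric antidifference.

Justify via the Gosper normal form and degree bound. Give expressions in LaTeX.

r(k) = 3*(k + 4)/(k + 5) after simplifying.
Gosper form: A/B · C(k+1)/C(k) with A=3*k + 12, B=k + 5, C=1.
Set up (3*k + 12)·f(k+1) − (k + 4)·f(k) − (1) = 0.
Bound: deg f ≤ -1.
d = -1 < 0 ⇒ no nonzero polynomial f; not summable.

No; the degree bound rules out any f.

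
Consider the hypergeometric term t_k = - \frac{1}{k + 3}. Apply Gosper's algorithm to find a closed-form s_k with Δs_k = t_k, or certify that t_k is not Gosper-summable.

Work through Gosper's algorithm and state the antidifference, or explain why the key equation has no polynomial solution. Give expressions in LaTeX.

t_(k+1)/t_k = (k + 3)/(k + 4).
So A=k + 3 and B=k + 4, with C=1.
Need (k + 3)·f(k+1) − (k + 3)·f(k) = 1.
deg f ≤ 0 (via 1,1,0).
Put f(k) = c0: A·f(k+1) − B(k−1)·f(k) − C = -1; need -1 = 0 — inconsistent ⇒ no f, not summable.

none (Gosper's algorithm certifies no s_k)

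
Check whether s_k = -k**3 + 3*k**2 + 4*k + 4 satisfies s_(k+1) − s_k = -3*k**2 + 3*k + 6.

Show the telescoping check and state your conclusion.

s_(k+1) = -k**3 + 7*k + 10
s_(k+1) − s_k = -3*k**2 + 3*k + 6
(s_(k+1) − s_k) − t_k = 0

valid; difference matches t_k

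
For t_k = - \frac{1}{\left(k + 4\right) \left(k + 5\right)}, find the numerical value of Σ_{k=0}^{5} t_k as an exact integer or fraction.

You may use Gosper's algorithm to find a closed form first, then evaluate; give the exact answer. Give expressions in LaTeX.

Σ = -3/20

The ratio is (k + 4)/(k + 6).
Gosper form: A/B · C(k+1)/C(k) with A=k + 4, B=k + 6, C=1.
Solve (k + 4)·f(k+1) − (k + 5)·f(k) = 1.
d = 1 from the (1,1,0) case.
A polynomial solution: f(k) = k/4.
R(k) = B(k−1)·f(k)/C(k) = k*(k + 5)/4; s_k = R·t_k = -k/(4*k + 16).
Verify: -1/(k**2 + 9*k + 20) matches t_k.
Telescoping: Σ = s_(6) − s_(0) = -3/20 − (0) = -3/20.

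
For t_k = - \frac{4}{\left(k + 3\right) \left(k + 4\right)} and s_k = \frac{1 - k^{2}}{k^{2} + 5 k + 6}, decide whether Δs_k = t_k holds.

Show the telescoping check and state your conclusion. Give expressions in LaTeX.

s_(k+1) = k*(-k - 2)/(k**2 + 7*k + 12)
s_(k+1) − s_k = (-5*k - 4)/(k**3 + 9*k**2 + 26*k + 24)
(s_(k+1) − s_k) − t_k = (4 - k)/(k**3 + 9*k**2 + 26*k + 24)

Invalid: residual \frac{4 - k}{k^{3} + 9 k^{2} + 26 k + 24} ≠ 0.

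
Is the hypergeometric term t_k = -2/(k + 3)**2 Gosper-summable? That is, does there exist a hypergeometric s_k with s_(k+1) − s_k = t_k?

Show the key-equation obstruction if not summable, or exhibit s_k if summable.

Step 1: r(k) = (k + 3)**2/(k + 4)**2.
A = k**2 + 6*k + 9, B = k**2 + 8*k + 16, C = 1.
Set up (k**2 + 6*k + 9)·f(k+1) − (k**2 + 6*k + 9)·f(k) − (1) = 0.
deg f ≤ 0 (via 2,2,0).
Put f(k) = c0: A·f(k+1) − B(k−1)·f(k) − C = -1; need -1 = 0 — inconsistent ⇒ no f, not summable.

No. Not Gosper-summable.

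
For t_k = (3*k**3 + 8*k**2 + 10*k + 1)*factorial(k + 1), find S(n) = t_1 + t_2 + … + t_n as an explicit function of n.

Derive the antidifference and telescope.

Step 1: r(k) = (3*k**4 + 23*k**3 + 69*k**2 + 92*k + 44)/(3*k**3 + 8*k**2 + 10*k + 1).
Factor: A=k + 2; B=1; C=k**3 + 8*k**2/3 + 10*k/3 + 1/3.
Need (k + 2)·f(k+1) − (1)·f(k) = k**3 + 8*k**2/3 + 10*k/3 + 1/3.
Degrees (1,0,3) ⇒ d ≤ 2.
Solving with deg f ≤ 2: f(k) = (3*k**2 - k - 3)/3.
Then R = B(k−1)f/C = (3*k**2 - k - 3)/(3*k**3 + 8*k**2 + 10*k + 1), so s_k = R(k)·t_k = (3*k**2 - k - 3)*factorial(k + 1).
Check: Δs_k = (3*k**3 + 8*k**2 + 10*k + 1)*factorial(k + 1). ✓
Σ_(k=1)^n t_k = s_(n+1) − s_(1) = ((3*n**2 + 5*n - 1)*factorial(n + 2)) − (-2), i.e. 3*n**4*factorial(n) + 14*n**3*factorial(n) + 20*n**2*factorial(n) + 7*n*factorial(n) - 2*factorial(n) + 2.

S(n) = 3*n**4*factorial(n) + 14*n**3*factorial(n) + 20*n**2*factorial(n) + 7*n*factorial(n) - 2*factorial(n) + 2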